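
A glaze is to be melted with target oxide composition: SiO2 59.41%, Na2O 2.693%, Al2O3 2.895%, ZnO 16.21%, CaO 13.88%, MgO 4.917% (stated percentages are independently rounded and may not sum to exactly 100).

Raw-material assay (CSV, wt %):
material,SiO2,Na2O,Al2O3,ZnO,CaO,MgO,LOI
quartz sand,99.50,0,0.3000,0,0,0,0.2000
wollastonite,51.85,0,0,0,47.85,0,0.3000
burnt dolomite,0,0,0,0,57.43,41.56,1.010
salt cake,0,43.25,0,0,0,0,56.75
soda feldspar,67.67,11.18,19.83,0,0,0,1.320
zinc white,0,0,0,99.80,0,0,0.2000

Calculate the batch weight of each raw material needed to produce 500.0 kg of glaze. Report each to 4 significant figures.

Batch per 500.0 kg glaze:
  quartz sand: 212.5 kg
  wollastonite: 74.04 kg
  burnt dolomite: 59.16 kg
  salt cake: 13.09 kg
  soda feldspar: 69.78 kg
  zinc white: 81.21 kg
Total batch = 509.8 kg; LOI loss = 9.757 kg; yield = 98.09%

Intermediates are displayed rounded to 4 significant digits. All internal work carries exact precision from first step to last — exactly one rounding is applied to every reported figure; the derived quantities, including the yield, the six compositions, ignition loss, totals, net glass mass, are carried using the weight values at 500.0 kg of glass in full precision, precisely as stated by the problem or answer text.
Target oxide masses per 500.0 kg glaze:
  SiO2: 59.41% × 500.0 = 297.0 kg
  Na2O: 2.693% × 500.0 = 13.46 kg
  Al2O3: 2.895% × 500.0 = 14.48 kg
  ZnO: 16.21% × 500.0 = 81.05 kg
  CaO: 13.88% × 500.0 = 69.40 kg
  MgO: 4.917% × 500.0 = 24.58 kg
Verifying the oxide balance working from each reported weight, relative to the basis at hand (sum by sum, the targets are met up to rounding of the answer):
  SiO2: 212.5·0.9950 + 74.04·0.5185 + 69.78·0.6767 = 297.0 kg (target 297.0 kg)
  Na2O: 13.09·0.4325 + 69.78·0.1118 = 13.46 kg (target 13.46 kg)
  Al2O3: 212.5·0.003000 + 69.78·0.1983 = 14.47 kg (target 14.48 kg)
  ZnO: 81.21·0.9980 = 81.05 kg (target 81.05 kg)
  CaO: 74.04·0.4785 + 59.16·0.5743 = 69.40 kg (target 69.40 kg)
  MgO: 59.16·0.4156 = 24.59 kg (target 24.58 kg)
Glass-mass bookkeeping: the batch minus its LOI: 500.0 kg (summing oxide targets gives 500.0 kg; the stated basis being 500.0 kg — any gap is answer rounding).
Summing the batch: Σ batch = 509.8 kg; loss to ignition Σ batch·LOI = 9.757 kg; yield: glass divided by total = 98.09%.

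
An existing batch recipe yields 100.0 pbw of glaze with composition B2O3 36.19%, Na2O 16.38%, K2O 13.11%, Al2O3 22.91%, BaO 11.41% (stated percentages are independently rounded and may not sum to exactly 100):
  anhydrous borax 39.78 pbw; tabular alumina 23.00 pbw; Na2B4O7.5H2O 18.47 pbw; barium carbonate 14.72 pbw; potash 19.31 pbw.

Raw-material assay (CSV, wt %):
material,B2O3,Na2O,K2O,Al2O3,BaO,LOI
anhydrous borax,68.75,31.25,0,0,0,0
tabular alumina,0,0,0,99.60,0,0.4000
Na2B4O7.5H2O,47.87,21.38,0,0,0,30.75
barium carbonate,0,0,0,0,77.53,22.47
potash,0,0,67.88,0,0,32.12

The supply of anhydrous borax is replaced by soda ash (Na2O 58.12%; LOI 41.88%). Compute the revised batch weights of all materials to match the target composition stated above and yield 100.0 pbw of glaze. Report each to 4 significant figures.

All internal work carries full float precision at every stage; in-progress results are rounded to four significant figures when displayed — every reported value is rounded only once. All derived quantities, including the totals, five oxide percentages, net glass mass, LOI, yield, are rebuilt from the weighed amounts on 100.0 pbw of glass in exact precision exactly as shown in the problem or the answer.
The oxide mass targets at 100.0 pbw glaze:
  B2O3: 36.19% × 100.0 = 36.19 pbw
  Na2O: 16.38% × 100.0 = 16.38 pbw
  K2O: 13.11% × 100.0 = 13.11 pbw
  Al2O3: 22.91% × 100.0 = 22.91 pbw
  BaO: 11.41% × 100.0 = 11.41 pbw
Balance tally, oxide-wise, from the weights as reported, relative to the basis at hand (every target is met by its sum inside rounding margins):
  B2O3: 75.60·0.4787 = 36.19 pbw (target 36.19 pbw)
  Na2O: 0.3727·0.5812 + 75.60·0.2138 = 16.38 pbw (target 16.38 pbw)
  K2O: 19.31·0.6788 = 13.11 pbw (target 13.11 pbw)
  Al2O3: 23.00·0.9960 = 22.91 pbw (target 22.91 pbw)
  BaO: 14.72·0.7753 = 11.41 pbw (target 11.41 pbw)
Mass balance on the glass: whole batch net of LOI = 100.0 pbw (targets for the oxides total 100.0 pbw; the stated basis being 100.0 pbw — gaps are rounding artifacts).
Whole-batch sum: Σ batch = 133.0 pbw; loss to ignition Σ batch·LOI = 33.01 pbw; glass ÷ batch gives a yield of 75.18%.

Revised batch per 100.0 pbw glaze:
  soda ash: 0.3727 pbw
  tabular alumina: 23.00 pbw
  Na2B4O7.5H2O: 75.60 pbw
  barium carbonate: 14.72 pbw
  potash: 19.31 pbw
Total batch = 133.0 pbw; LOI loss = 33.01 pbw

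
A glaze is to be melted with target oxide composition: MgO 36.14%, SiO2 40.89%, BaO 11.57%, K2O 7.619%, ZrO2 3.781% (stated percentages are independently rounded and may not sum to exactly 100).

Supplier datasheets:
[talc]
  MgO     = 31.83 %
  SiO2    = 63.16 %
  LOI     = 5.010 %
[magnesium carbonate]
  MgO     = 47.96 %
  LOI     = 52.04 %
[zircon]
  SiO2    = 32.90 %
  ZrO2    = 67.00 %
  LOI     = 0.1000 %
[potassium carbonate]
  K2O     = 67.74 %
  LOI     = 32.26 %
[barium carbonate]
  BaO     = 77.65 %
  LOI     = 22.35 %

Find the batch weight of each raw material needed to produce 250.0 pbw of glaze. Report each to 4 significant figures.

Batch per 250.0 pbw glaze:
  talc: 154.5 pbw
  magnesium carbonate: 85.85 pbw
  zircon: 14.11 pbw
  potassium carbonate: 28.12 pbw
  barium carbonate: 37.25 pbw
Total batch = 319.8 pbw; LOI loss = 69.83 pbw; yield = 78.17%

All internal work holds exact precision all the way through — in-progress results are shown, rounded to 4 significant figures, as written; exactly one rounding goes into every reported number. All derived quantities are recomputed from the batch weights for 250.0 pbw of glass at full float precision (yield, LOI, totals, the five compositions, glass mass), as set out in the question or the answer.
Oxide mass targets, per 250.0 pbw glaze:
  MgO: 36.14% × 250.0 = 90.35 pbw
  SiO2: 40.89% × 250.0 = 102.2 pbw
  BaO: 11.57% × 250.0 = 28.92 pbw
  K2O: 7.619% × 250.0 = 19.05 pbw
  ZrO2: 3.781% × 250.0 = 9.452 pbw
Mass-balance tally per oxide with the batch weights as given, against the basis in use (summed amounts equal target values within answer rounding):
  MgO: 154.5·0.3183 + 85.85·0.4796 = 90.35 pbw (target 90.35 pbw)
  SiO2: 154.5·0.6316 + 14.11·0.3290 = 102.2 pbw (target 102.2 pbw)
  BaO: 37.25·0.7765 = 28.92 pbw (target 28.92 pbw)
  K2O: 28.12·0.6774 = 19.05 pbw (target 19.05 pbw)
  ZrO2: 14.11·0.6700 = 9.454 pbw (target 9.452 pbw)
Glass-mass closure: the batch minus its LOI: 250.0 pbw (per-oxide target masses sum to 250.0 pbw; with the basis standing at 250.0 pbw — rounding explains the deltas).
Total batch = Σ batch = 319.8 pbw; loss to ignition Σ batch·LOI = 69.83 pbw; the yield ratio, glass ÷ batch: 78.17%.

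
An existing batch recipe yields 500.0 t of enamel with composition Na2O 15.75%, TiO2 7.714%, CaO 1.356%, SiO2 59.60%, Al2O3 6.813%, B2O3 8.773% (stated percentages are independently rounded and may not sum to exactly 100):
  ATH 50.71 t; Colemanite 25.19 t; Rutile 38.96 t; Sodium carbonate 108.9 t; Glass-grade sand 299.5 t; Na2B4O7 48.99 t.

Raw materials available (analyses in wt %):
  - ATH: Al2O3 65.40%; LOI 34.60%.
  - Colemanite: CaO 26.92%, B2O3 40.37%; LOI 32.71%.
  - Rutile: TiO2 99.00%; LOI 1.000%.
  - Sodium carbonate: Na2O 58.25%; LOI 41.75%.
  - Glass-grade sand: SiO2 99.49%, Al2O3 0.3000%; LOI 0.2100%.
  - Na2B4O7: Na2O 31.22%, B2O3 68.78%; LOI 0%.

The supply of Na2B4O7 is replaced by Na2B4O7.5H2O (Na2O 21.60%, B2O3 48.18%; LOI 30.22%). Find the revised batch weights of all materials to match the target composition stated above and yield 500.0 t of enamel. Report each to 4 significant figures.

Revised batch per 500.0 t enamel:
  ATH: 50.71 t
  Colemanite: 25.19 t
  Rutile: 38.96 t
  Sodium carbonate: 109.3 t
  Glass-grade sand: 299.5 t
  Na2B4O7.5H2O: 69.94 t
Total batch = 593.6 t; LOI loss = 93.57 t

The working math carries full precision all the way through. Mid-chain values are printed, rounded to four significant figures, as written — every reported result receives exactly one rounding — the derived quantities, including the yield, glass mass, six oxide percentages, totals, LOI, are recomputed from the batch weights per 500.0 t of glass in full float precision, as set out in the question or the answer.
Target masses of each oxide per 500.0 t enamel:
  Na2O: 15.75% × 500.0 = 78.75 t
  TiO2: 7.714% × 500.0 = 38.57 t
  CaO: 1.356% × 500.0 = 6.780 t
  SiO2: 59.60% × 500.0 = 298.0 t
  Al2O3: 6.813% × 500.0 = 34.06 t
  B2O3: 8.773% × 500.0 = 43.86 t
Checking each oxide sum applying the batch weights above, relative to the basis at hand (sum by sum, the targets are met once rounding is allowed for):
  Na2O: 109.3·0.5825 + 69.94·0.2160 = 78.77 t (target 78.75 t)
  TiO2: 38.96·0.9900 = 38.57 t (target 38.57 t)
  CaO: 25.19·0.2692 = 6.781 t (target 6.780 t)
  SiO2: 299.5·0.9949 = 298.0 t (target 298.0 t)
  Al2O3: 50.71·0.6540 + 299.5·0.003000 = 34.06 t (target 34.06 t)
  B2O3: 25.19·0.4037 + 69.94·0.4818 = 43.87 t (target 43.86 t)
Glass-mass closure: the batch minus its LOI: 500.0 t (oxide target masses add up to 500.0 t; against the stated basis, 500.0 t — deltas are rounding alone).
Batch total: Σ batch = 593.6 t; loss to ignition Σ batch·LOI = 93.57 t; the yield ratio, glass ÷ batch: 84.24%.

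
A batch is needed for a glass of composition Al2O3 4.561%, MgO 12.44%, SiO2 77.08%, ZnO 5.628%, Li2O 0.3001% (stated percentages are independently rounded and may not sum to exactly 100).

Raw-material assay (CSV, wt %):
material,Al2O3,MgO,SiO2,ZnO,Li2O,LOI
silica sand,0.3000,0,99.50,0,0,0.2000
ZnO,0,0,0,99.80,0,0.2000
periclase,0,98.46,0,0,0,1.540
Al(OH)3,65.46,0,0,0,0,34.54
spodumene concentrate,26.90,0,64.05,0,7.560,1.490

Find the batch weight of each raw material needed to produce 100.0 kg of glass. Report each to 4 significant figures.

Batch per 100.0 kg glass:
  silica sand: 74.91 kg
  ZnO: 5.639 kg
  periclase: 12.63 kg
  Al(OH)3: 4.993 kg
  spodumene concentrate: 3.970 kg
Total batch = 102.1 kg; LOI loss = 2.139 kg; yield = 97.91%

All internal work holds full float precision throughout; the intermediate values are printed, with 4-significant-figure rounding, on the page; each reported result takes exactly one rounding; the derived quantities are rebuilt from the weighed amounts at 100.0 kg of glass in full precision (net glass mass, the totals, the yield, ignition loss, the five compositions), as quoted within the problem or answer text.
Target oxide masses per 100.0 kg glass:
  Al2O3: 4.561% × 100.0 = 4.561 kg
  MgO: 12.44% × 100.0 = 12.44 kg
  SiO2: 77.08% × 100.0 = 77.08 kg
  ZnO: 5.628% × 100.0 = 5.628 kg
  Li2O: 0.3001% × 100.0 = 0.3001 kg
Per-oxide balance check working from each reported weight, relative to the basis at hand (oxide sums agree with the targets given rounding of the digits):
  Al2O3: 74.91·0.003000 + 4.993·0.6546 + 3.970·0.2690 = 4.561 kg (target 4.561 kg)
  MgO: 12.63·0.9846 = 12.44 kg (target 12.44 kg)
  SiO2: 74.91·0.9950 + 3.970·0.6405 = 77.08 kg (target 77.08 kg)
  ZnO: 5.639·0.9980 = 5.628 kg (target 5.628 kg)
  Li2O: 3.970·0.07560 = 0.3001 kg (target 0.3001 kg)
Glass-mass bookkeeping: total charge less LOI = 100.0 kg (oxide target masses add up to 100.0 kg; versus the stated basis of 100.0 kg — gaps are rounding artifacts).
Summing the batch: Σ batch = 102.1 kg; the LOI term Σ batch·LOI equals 2.139 kg; yield = glass ÷ total batch = 97.91%.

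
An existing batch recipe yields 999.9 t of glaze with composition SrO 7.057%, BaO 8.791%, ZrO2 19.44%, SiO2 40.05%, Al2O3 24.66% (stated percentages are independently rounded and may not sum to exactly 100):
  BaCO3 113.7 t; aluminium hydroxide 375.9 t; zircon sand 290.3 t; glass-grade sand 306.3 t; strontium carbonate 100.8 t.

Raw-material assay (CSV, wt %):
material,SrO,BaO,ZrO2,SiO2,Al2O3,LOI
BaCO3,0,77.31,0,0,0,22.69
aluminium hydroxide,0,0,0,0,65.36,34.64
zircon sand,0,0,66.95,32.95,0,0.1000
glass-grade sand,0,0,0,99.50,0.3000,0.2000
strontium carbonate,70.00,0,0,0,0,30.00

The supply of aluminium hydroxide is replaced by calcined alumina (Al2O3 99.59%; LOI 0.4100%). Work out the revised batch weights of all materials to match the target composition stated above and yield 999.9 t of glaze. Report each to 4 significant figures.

Each numeric step holds exact precision in every operation; mid-chain values are displayed rounded to 4 significant digits in the printout; each reported value takes a single rounding. Derived quantities (the totals, the yield, net glass mass, the five compositions, ignition loss) are rebuilt starting from the weights for 999.9 t of glass at full precision, exactly as shown in question or answer.
Target oxide masses per 999.9 t glaze:
  SrO: 7.057% × 999.9 = 70.56 t
  BaO: 8.791% × 999.9 = 87.90 t
  ZrO2: 19.44% × 999.9 = 194.4 t
  SiO2: 40.05% × 999.9 = 400.5 t
  Al2O3: 24.66% × 999.9 = 246.6 t
Sums-versus-targets review given the weights on record, for the quoted basis mass (sum by sum, the targets are met net of answer rounding effects):
  SrO: 100.8·0.7000 = 70.56 t (target 70.56 t)
  BaO: 113.7·0.7731 = 87.90 t (target 87.90 t)
  ZrO2: 290.3·0.6695 = 194.4 t (target 194.4 t)
  SiO2: 290.3·0.3295 + 306.3·0.9950 = 400.4 t (target 400.5 t)
  Al2O3: 246.7·0.9959 + 306.3·0.003000 = 246.6 t (target 246.6 t)
Glass mass check: total charge less LOI = 999.8 t (oxide target masses add up to 999.9 t; basis as stated: 999.9 t — rounding explains the deltas).
Summing the batch: Σ batch = 1058 t; loss to ignition Σ batch·LOI = 57.95 t; yield = glass ÷ total batch = 94.52%.

Revised batch per 999.9 t glaze:
  BaCO3: 113.7 t
  calcined alumina: 246.7 t
  zircon sand: 290.3 t
  glass-grade sand: 306.3 t
  strontium carbonate: 100.8 t
Total batch = 1058 t; LOI loss = 57.95 t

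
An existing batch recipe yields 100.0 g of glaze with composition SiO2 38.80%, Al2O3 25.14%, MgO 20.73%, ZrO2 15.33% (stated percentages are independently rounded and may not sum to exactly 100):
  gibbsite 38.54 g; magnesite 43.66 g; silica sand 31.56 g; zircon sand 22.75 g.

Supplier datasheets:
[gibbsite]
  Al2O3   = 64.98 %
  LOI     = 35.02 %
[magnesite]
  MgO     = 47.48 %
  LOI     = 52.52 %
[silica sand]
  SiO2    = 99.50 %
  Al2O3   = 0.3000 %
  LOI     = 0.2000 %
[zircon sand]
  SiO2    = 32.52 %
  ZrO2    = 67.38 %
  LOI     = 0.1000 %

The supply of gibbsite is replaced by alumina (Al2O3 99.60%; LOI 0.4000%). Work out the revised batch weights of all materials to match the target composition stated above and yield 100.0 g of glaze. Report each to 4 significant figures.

All internal work holds full float precision in all steps. Intermediates are printed, rounded to four significant figures, at each printed step; exactly one rounding goes into every reported number — derived quantities are carried at full float precision (ignition loss, yield, glass mass, the four compositions, the totals) starting from the weights for 100.0 g of glass as written in the problem or the answer.
Oxide-by-oxide targets in 100.0 g glaze:
  SiO2: 38.80% × 100.0 = 38.80 g
  Al2O3: 25.14% × 100.0 = 25.14 g
  MgO: 20.73% × 100.0 = 20.73 g
  ZrO2: 15.33% × 100.0 = 15.33 g
Balance tally, oxide-wise, given the weights on record, on the stated basis (target by target, the sums agree given rounding of the digits):
  SiO2: 31.56·0.9950 + 22.75·0.3252 = 38.80 g (target 38.80 g)
  Al2O3: 25.15·0.9960 + 31.56·0.003000 = 25.14 g (target 25.14 g)
  MgO: 43.66·0.4748 = 20.73 g (target 20.73 g)
  ZrO2: 22.75·0.6738 = 15.33 g (target 15.33 g)
Consistency of the glass mass: batch total minus LOI = 100.0 g (the Σ of target masses is 100.0 g; the stated basis being 100.0 g — rounding explains the deltas).
Whole-batch sum: Σ batch = 123.1 g; the LOI term Σ batch·LOI equals 23.12 g; yield = glass ÷ total batch = 81.22%.

Revised batch per 100.0 g glaze:
  alumina: 25.15 g
  magnesite: 43.66 g
  silica sand: 31.56 g
  zircon sand: 22.75 g
Total batch = 123.1 g; LOI loss = 23.12 g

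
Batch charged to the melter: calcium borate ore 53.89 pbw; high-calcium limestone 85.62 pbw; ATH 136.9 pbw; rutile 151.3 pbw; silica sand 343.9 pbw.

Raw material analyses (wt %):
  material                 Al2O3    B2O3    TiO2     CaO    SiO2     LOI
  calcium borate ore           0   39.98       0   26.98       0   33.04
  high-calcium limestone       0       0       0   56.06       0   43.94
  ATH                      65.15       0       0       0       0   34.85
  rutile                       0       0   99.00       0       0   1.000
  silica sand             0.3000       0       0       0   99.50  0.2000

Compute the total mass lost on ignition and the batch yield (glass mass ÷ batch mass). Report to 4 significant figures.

Every computation keeps full float precision throughout; intermediates appear (rounded to four significant digits) as written — each reported number carries a single rounding — derived quantities, which include the totals, ignition loss, yield, net glass mass, the five compositions, are re-derived at full precision, exactly as shown in problem or answer, from the weighed amounts per 666.3 pbw of glass.
LOI of each material in turn:
  calcium borate ore: 53.89 × 0.3304 = 17.81 pbw
  high-calcium limestone: 85.62 × 0.4394 = 37.62 pbw
  ATH: 136.9 × 0.3485 = 47.71 pbw
  rutile: 151.3 × 0.01000 = 1.513 pbw
  silica sand: 343.9 × 0.002000 = 0.6878 pbw
Total LOI = 105.3 pbw
Glass = batch − LOI = 771.6 − 105.3 = 666.3 pbw

LOI loss = 105.3 pbw; glass = 666.3 pbw; yield = 86.35%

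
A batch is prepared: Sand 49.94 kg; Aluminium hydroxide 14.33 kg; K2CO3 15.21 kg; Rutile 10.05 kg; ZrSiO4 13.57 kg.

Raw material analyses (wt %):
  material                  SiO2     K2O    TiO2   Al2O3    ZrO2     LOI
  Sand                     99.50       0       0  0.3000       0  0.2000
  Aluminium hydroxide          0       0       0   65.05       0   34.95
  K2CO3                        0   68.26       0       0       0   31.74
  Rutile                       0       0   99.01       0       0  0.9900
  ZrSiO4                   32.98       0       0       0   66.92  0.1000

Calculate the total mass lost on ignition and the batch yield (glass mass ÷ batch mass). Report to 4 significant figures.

LOI loss = 10.05 kg; glass = 93.05 kg; yield = 90.25%

Mid-chain values are printed rounded to 4 significant digits on the page — the working math carries full precision through every step; each reported value receives exactly one rounding; derived quantities (five oxide percentages, yield, the totals, net glass mass, LOI) are computed in exact precision from the batch weights on 93.05 kg of glass, precisely as stated by the question or the answer.
Loss on ignition, line by line:
  Sand: 49.94 × 0.002000 = 0.09988 kg
  Aluminium hydroxide: 14.33 × 0.3495 = 5.008 kg
  K2CO3: 15.21 × 0.3174 = 4.828 kg
  Rutile: 10.05 × 0.009900 = 0.09950 kg
  ZrSiO4: 13.57 × 0.001000 = 0.01357 kg
Total LOI = 10.05 kg
Glass = batch − LOI = 103.1 − 10.05 = 93.05 kg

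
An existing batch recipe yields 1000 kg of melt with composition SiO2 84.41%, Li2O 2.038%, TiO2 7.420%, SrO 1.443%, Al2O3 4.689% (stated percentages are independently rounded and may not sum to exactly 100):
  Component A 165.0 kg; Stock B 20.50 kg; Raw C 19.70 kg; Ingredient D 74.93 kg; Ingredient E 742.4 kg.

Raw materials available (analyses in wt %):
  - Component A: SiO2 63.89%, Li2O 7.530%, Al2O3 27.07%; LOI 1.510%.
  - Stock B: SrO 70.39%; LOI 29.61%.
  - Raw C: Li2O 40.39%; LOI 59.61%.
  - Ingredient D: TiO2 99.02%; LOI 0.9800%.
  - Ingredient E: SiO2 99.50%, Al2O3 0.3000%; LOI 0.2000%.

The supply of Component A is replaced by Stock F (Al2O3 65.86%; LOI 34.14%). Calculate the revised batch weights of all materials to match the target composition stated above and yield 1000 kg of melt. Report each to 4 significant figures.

Full float precision is kept at each step; mid-chain values are displayed rounded off to 4 significant figures within the worked lines. Every reported number is rounded exactly once; the derived quantities (the totals, LOI, five oxide percentages, glass mass, the yield) are carried at full precision from the batch weights per 1000 kg of glass exactly as printed in question or answer.
Target oxide masses per 1000 kg melt:
  SiO2: 84.41% × 1000 = 844.1 kg
  Li2O: 2.038% × 1000 = 20.38 kg
  TiO2: 7.420% × 1000 = 74.20 kg
  SrO: 1.443% × 1000 = 14.43 kg
  Al2O3: 4.689% × 1000 = 46.89 kg
Verifying the oxide balance using the reported weights, on the stated basis (summed amounts equal target values net of answer rounding effects):
  SiO2: 848.3·0.9950 = 844.1 kg (target 844.1 kg)
  Li2O: 50.46·0.4039 = 20.38 kg (target 20.38 kg)
  TiO2: 74.93·0.9902 = 74.20 kg (target 74.20 kg)
  SrO: 20.50·0.7039 = 14.43 kg (target 14.43 kg)
  Al2O3: 67.33·0.6586 + 848.3·0.003000 = 46.89 kg (target 46.89 kg)
Mass balance on the glass: batch Σ − ignition loss = 1000 kg (per-oxide target masses sum to 1000 kg; against the stated basis, 1000 kg — gaps are rounding artifacts).
Batch grand total — Σ batch = 1062 kg; Σ batch·LOI gives LOI loss = 61.57 kg; as yield: glass ÷ batch → 94.20%.

Revised batch per 1000 kg melt:
  Stock F: 67.33 kg
  Stock B: 20.50 kg
  Raw C: 50.46 kg
  Ingredient D: 74.93 kg
  Ingredient E: 848.3 kg
Total batch = 1062 kg; LOI loss = 61.57 kg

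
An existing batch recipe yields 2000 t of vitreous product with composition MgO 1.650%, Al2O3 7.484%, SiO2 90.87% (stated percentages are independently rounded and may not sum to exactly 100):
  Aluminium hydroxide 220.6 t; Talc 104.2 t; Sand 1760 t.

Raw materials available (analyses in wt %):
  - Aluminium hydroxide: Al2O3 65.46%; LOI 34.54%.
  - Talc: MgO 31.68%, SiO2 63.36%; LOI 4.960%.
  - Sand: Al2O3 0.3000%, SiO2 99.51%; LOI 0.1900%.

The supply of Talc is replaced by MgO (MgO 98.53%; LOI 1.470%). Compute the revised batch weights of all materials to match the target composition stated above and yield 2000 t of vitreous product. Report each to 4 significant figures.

Mid-chain values are printed rounded off to 4 significant digits in the working. The whole derivation maintains full precision in all steps; every reported value takes just one rounding. Derived quantities are computed from the batch weights per 2000 t of glass at full float precision (net glass mass, the totals, three oxide percentages, LOI, yield), as written in problem or answer.
Oxide mass targets, per 2000 t vitreous product:
  MgO: 1.650% × 2000 = 33.00 t
  Al2O3: 7.484% × 2000 = 149.7 t
  SiO2: 90.87% × 2000 = 1817 t
Sums-versus-targets review from the weights as reported, relative to the basis at hand (summed amounts equal target values exact up to rounding of places):
  MgO: 33.49·0.9853 = 33.00 t (target 33.00 t)
  Al2O3: 220.3·0.6546 + 1826·0.003000 = 149.7 t (target 149.7 t)
  SiO2: 1826·0.9951 = 1817 t (target 1817 t)
Glass mass check: batch total minus LOI = 2000 t (oxide target masses add up to 2000 t; against the stated basis, 2000 t — a pure rounding effect).
Adding the batch up: Σ batch = 2080 t; the LOI term Σ batch·LOI equals 80.05 t; yield, glass over the total, = 96.15%.

Revised batch per 2000 t vitreous product:
  Aluminium hydroxide: 220.3 t
  MgO: 33.49 t
  Sand: 1826 t
Total batch = 2080 t; LOI loss = 80.05 t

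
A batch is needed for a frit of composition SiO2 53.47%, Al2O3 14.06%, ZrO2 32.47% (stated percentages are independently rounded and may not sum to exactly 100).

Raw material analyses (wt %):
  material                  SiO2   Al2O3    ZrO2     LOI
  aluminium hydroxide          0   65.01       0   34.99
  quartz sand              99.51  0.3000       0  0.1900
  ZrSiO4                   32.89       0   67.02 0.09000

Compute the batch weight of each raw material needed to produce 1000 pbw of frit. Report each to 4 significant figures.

Batch per 1000 pbw frit:
  aluminium hydroxide: 214.5 pbw
  quartz sand: 377.2 pbw
  ZrSiO4: 484.5 pbw
Total batch = 1076 pbw; LOI loss = 76.21 pbw; yield = 92.92%

All arithmetic keeps full float precision throughout — values along the way are shown, rounded to four significant digits, at each printed step. Each reported number is rounded a single time; all derived quantities are carried at exact precision (totals, ignition loss, net glass mass, yield, three oxide percentages) using the weight values at 1000 pbw of glass, as they appear in question or answer.
The oxide mass targets at 1000 pbw frit:
  SiO2: 53.47% × 1000 = 534.7 pbw
  Al2O3: 14.06% × 1000 = 140.6 pbw
  ZrO2: 32.47% × 1000 = 324.7 pbw
Balance tally, oxide-wise, given the weights on record, against the basis in use (summed amounts equal target values inside rounding margins):
  SiO2: 377.2·0.9951 + 484.5·0.3289 = 534.7 pbw (target 534.7 pbw)
  Al2O3: 214.5·0.6501 + 377.2·0.003000 = 140.6 pbw (target 140.6 pbw)
  ZrO2: 484.5·0.6702 = 324.7 pbw (target 324.7 pbw)
Glass mass check: whole batch net of LOI = 1000 pbw (oxide target masses add up to 1000 pbw; with the basis standing at 1000 pbw — a pure rounding effect).
Batch grand total — Σ batch = 1076 pbw; LOI removed, Σ of batch·LOI: 76.21 pbw; as yield: glass ÷ batch → 92.92%.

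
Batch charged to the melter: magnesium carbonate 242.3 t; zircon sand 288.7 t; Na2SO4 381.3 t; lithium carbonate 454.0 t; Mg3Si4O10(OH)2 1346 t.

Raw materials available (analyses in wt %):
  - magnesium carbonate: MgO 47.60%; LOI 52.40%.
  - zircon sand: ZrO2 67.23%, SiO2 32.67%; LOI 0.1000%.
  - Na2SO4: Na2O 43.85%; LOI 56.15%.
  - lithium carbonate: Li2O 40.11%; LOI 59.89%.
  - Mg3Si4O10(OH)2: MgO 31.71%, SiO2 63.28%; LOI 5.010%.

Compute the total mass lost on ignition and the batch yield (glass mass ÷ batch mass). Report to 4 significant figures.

All arithmetic carries full float precision at every stage; mid-chain values are shown rounded to four significant figures within the worked lines — every reported result takes a single rounding. Derived quantities, including the totals, five oxide percentages, ignition loss, the yield, net glass mass, are recomputed from the batch weights at 2032 t of glass in exact precision, as given in question or answer.
Each material's LOI contribution:
  magnesium carbonate: 242.3 × 0.5240 = 127.0 t
  zircon sand: 288.7 × 0.001000 = 0.2887 t
  Na2SO4: 381.3 × 0.5615 = 214.1 t
  lithium carbonate: 454.0 × 0.5989 = 271.9 t
  Mg3Si4O10(OH)2: 1346 × 0.05010 = 67.43 t
Total LOI = 680.7 t
Glass = batch − LOI = 2712 − 680.7 = 2032 t

LOI loss = 680.7 t; glass = 2032 t; yield = 74.90%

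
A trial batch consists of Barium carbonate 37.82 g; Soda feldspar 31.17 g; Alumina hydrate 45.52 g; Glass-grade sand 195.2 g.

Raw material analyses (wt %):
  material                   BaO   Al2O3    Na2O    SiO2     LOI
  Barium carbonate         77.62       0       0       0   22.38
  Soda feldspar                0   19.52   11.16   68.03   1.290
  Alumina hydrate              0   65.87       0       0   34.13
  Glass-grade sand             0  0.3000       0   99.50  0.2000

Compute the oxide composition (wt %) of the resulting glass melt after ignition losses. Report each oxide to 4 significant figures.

Glass mass = 284.9 g (batch 309.7 − LOI 24.79).
Composition: BaO 10.30%, Al2O3 12.86%, Na2O 1.221%, SiO2 75.61%

In-progress results appear, rounded to 4 significant figures, alongside each step. Full float precision is maintained in all steps. Each reported result is rounded a single time — derived quantities are recomputed at exact precision (LOI, the four compositions, totals, glass mass, yield) using the weight values for 284.9 g of glass, as given in question or answer.
Oxide-by-oxide delivered mass:
  BaO: 37.82·0.7762 = 29.36 g
  Al2O3: 31.17·0.1952 + 45.52·0.6587 + 195.2·0.003000 = 36.65 g
  Na2O: 31.17·0.1116 = 3.479 g
  SiO2: 31.17·0.6803 + 195.2·0.9950 = 215.4 g
LOI: 37.82·0.2238 + 31.17·0.01290 + 45.52·0.3413 + 195.2·0.002000 = 24.79 g
batch − LOI leaves glass = 309.7 − 24.79 = 284.9 g (equal to the oxide-mass sum)
percent by weight: oxide/glass ×100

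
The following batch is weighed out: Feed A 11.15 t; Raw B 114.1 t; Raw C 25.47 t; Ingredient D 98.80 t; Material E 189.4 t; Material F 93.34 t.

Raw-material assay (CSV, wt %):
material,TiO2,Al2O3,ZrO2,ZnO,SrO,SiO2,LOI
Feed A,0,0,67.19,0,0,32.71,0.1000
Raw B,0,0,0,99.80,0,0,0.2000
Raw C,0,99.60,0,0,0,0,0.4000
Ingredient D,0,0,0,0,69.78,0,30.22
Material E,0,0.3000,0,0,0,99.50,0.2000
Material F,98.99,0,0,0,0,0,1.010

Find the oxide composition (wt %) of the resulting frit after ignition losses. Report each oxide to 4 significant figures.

Glass mass = 500.7 t (batch 532.3 − LOI 31.52).
Composition: TiO2 18.45%, Al2O3 5.180%, ZrO2 1.496%, ZnO 22.74%, SrO 13.77%, SiO2 38.36%

Each numeric step keeps exact precision at all times; in-progress results appear (rounded to 4 significant digits) in the printout; every reported value is rounded exactly once. The derived quantities are computed in full float precision (yield, totals, LOI, net glass mass, the six compositions) starting from the weights for 500.7 t of glass as quoted within the problem or answer text.
What the batch supplies per oxide:
  TiO2: 93.34·0.9899 = 92.40 t
  Al2O3: 25.47·0.9960 + 189.4·0.003000 = 25.94 t
  ZrO2: 11.15·0.6719 = 7.492 t
  ZnO: 114.1·0.9980 = 113.9 t
  SrO: 98.80·0.6978 = 68.94 t
  SiO2: 11.15·0.3271 + 189.4·0.9950 = 192.1 t
LOI: 11.15·0.001000 + 114.1·0.002000 + 25.47·0.004000 + 98.80·0.3022 + 189.4·0.002000 + 93.34·0.01010 = 31.52 t
Net of LOI, the glass mass = 532.3 − 31.52 = 500.7 t (= Σ oxide masses)
each wt % is 100 × oxide ÷ glass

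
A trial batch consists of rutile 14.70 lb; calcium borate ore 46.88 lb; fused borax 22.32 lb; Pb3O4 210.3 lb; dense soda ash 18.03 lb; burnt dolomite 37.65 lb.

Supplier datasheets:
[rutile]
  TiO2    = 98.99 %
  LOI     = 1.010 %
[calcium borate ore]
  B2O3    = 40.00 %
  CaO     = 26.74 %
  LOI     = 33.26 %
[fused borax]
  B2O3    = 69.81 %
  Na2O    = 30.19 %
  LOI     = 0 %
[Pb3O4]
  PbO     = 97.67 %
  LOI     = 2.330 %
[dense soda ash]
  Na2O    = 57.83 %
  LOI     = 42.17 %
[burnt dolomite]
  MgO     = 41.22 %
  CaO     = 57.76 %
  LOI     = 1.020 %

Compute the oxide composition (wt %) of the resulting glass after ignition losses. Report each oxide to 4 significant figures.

All arithmetic maintains exact precision at all times — intermediates are displayed (rounded to four significant digits) as written — every reported result takes a single rounding; all derived quantities are carried at exact precision (the yield, the totals, six oxide percentages, net glass mass, ignition loss) from the weighed amounts per 321.3 lb of glass as quoted within the problem or answer text.
Oxide masses out of the charge:
  TiO2: 14.70·0.9899 = 14.55 lb
  PbO: 210.3·0.9767 = 205.4 lb
  B2O3: 46.88·0.4000 + 22.32·0.6981 = 34.33 lb
  MgO: 37.65·0.4122 = 15.52 lb
  CaO: 46.88·0.2674 + 37.65·0.5776 = 34.28 lb
  Na2O: 22.32·0.3019 + 18.03·0.5783 = 17.17 lb
LOI: 14.70·0.01010 + 46.88·0.3326 + 210.3·0.02330 + 18.03·0.4217 + 37.65·0.01020 = 28.63 lb
Glass mass = batch − LOI = 349.9 − 28.63 = 321.3 lb (the oxide masses sum to this)
percent share: oxide ÷ glass, ×100

Glass mass = 321.3 lb (batch 349.9 − LOI 28.63).
Composition: TiO2 4.530%, PbO 63.94%, B2O3 10.69%, MgO 4.831%, CaO 10.67%, Na2O 5.343%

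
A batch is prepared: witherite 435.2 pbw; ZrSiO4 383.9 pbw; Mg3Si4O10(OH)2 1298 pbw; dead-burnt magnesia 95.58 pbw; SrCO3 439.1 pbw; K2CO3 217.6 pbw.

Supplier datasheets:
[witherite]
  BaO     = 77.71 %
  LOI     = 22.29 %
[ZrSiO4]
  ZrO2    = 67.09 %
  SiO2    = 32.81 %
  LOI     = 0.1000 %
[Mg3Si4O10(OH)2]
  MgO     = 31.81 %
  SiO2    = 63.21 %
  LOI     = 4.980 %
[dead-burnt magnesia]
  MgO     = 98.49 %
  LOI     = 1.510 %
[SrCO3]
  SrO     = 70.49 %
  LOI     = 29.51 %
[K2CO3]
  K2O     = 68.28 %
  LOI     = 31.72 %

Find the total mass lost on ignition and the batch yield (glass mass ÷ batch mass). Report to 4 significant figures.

LOI loss = 362.1 pbw; glass = 2507 pbw; yield = 87.38%

Rounding to 4 significant figures governs each in-between result as shown; the working math runs at exact precision end to end; a single rounding yields every reported value. The derived quantities (yield, the six compositions, net glass mass, LOI, the totals) are recomputed in exact precision from the weighed amounts on 2507 pbw of glass exactly as shown in question or answer.
Loss on ignition, line by line:
  witherite: 435.2 × 0.2229 = 97.01 pbw
  ZrSiO4: 383.9 × 0.001000 = 0.3839 pbw
  Mg3Si4O10(OH)2: 1298 × 0.04980 = 64.64 pbw
  dead-burnt magnesia: 95.58 × 0.01510 = 1.443 pbw
  SrCO3: 439.1 × 0.2951 = 129.6 pbw
  K2CO3: 217.6 × 0.3172 = 69.02 pbw
Total LOI = 362.1 pbw
Glass = batch − LOI = 2869 − 362.1 = 2507 pbw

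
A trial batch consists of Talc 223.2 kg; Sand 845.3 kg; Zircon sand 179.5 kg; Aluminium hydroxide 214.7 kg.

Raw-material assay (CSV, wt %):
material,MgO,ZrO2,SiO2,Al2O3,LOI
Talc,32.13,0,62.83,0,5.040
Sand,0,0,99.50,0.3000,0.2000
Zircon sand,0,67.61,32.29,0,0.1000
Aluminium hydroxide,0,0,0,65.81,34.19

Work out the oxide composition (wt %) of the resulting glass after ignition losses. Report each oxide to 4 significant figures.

All arithmetic maintains full float precision from first step to last; intermediates appear, rounded to four significant digits, within the worked lines — each reported number takes just one rounding — derived quantities are re-derived using the weight values at 1376 kg of glass at full precision (four oxide percentages, glass mass, LOI, the yield, totals) as set out in question or answer.
Per-oxide mass from batch:
  MgO: 223.2·0.3213 = 71.71 kg
  ZrO2: 179.5·0.6761 = 121.4 kg
  SiO2: 223.2·0.6283 + 845.3·0.9950 + 179.5·0.3229 = 1039 kg
  Al2O3: 845.3·0.003000 + 214.7·0.6581 = 143.8 kg
LOI: 223.2·0.05040 + 845.3·0.002000 + 179.5·0.001000 + 214.7·0.3419 = 86.53 kg
Resulting glass, batch − LOI: 1463 − 86.53 = 1376 kg (= the summed oxide contributions)
each oxide over glass, ×100, is wt %

Glass mass = 1376 kg (batch 1463 − LOI 86.53).
Composition: MgO 5.211%, ZrO2 8.819%, SiO2 75.52%, Al2O3 10.45%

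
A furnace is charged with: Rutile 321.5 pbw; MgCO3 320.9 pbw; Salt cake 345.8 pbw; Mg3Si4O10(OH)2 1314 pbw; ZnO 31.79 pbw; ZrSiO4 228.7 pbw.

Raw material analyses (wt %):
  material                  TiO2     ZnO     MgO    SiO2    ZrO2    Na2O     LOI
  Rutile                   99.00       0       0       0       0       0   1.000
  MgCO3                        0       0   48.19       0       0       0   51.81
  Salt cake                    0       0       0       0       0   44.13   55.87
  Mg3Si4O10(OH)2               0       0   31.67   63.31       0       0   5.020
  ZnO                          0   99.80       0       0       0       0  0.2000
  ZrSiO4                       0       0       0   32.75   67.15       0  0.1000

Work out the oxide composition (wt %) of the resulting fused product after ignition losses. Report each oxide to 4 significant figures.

Glass mass = 2134 pbw (batch 2563 − LOI 428.9).
Composition: TiO2 14.92%, ZnO 1.487%, MgO 26.75%, SiO2 42.50%, ZrO2 7.197%, Na2O 7.152%

Each numeric step holds full precision end to end; in-progress results are printed, rounded to four significant figures, when written out. A single rounding yields every reported number. The derived quantities are re-derived from the weighed amounts on 2134 pbw of glass in exact precision (LOI, six oxide percentages, net glass mass, yield, totals), as quoted within the problem or the answer.
Oxide masses out of the charge:
  TiO2: 321.5·0.9900 = 318.3 pbw
  ZnO: 31.79·0.9980 = 31.73 pbw
  MgO: 320.9·0.4819 + 1314·0.3167 = 570.8 pbw
  SiO2: 1314·0.6331 + 228.7·0.3275 = 906.8 pbw
  ZrO2: 228.7·0.6715 = 153.6 pbw
  Na2O: 345.8·0.4413 = 152.6 pbw
LOI: 321.5·0.01000 + 320.9·0.5181 + 345.8·0.5587 + 1314·0.05020 + 31.79·0.002000 + 228.7·0.001000 = 428.9 pbw
Net of LOI, the glass mass = 2563 − 428.9 = 2134 pbw (the oxide masses sum to this)
wt %: oxide over glass, times 100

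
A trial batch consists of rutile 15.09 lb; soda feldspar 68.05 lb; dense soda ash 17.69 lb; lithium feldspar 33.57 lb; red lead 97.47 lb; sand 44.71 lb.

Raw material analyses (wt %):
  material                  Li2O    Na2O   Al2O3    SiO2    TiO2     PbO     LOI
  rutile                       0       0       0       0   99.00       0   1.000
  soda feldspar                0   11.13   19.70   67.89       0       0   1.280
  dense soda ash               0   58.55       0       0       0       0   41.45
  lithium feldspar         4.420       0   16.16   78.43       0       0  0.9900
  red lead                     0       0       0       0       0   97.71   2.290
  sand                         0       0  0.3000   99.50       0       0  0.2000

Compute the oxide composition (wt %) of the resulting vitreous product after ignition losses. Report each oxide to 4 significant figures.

Working values are printed (rounded to 4 significant figures) as written — exact precision is held throughout — each reported figure includes exactly one rounding. All derived quantities, including the totals, glass mass, six oxide percentages, the yield, ignition loss, are re-derived using the weight values on 265.6 lb of glass at exact precision as quoted within question or answer.
Per-oxide mass from batch:
  Li2O: 33.57·0.04420 = 1.484 lb
  Na2O: 68.05·0.1113 + 17.69·0.5855 = 17.93 lb
  Al2O3: 68.05·0.1970 + 33.57·0.1616 + 44.71·0.003000 = 18.96 lb
  SiO2: 68.05·0.6789 + 33.57·0.7843 + 44.71·0.9950 = 117.0 lb
  TiO2: 15.09·0.9900 = 14.94 lb
  PbO: 97.47·0.9771 = 95.24 lb
LOI: 15.09·0.01000 + 68.05·0.01280 + 17.69·0.4145 + 33.57·0.009900 + 97.47·0.02290 + 44.71·0.002000 = 11.01 lb
Glass = total batch minus LOI = 276.6 − 11.01 = 265.6 lb (= the summed oxide contributions)
wt % = 100 × oxide mass / glass mass

Glass mass = 265.6 lb (batch 276.6 − LOI 11.01).
Composition: Li2O 0.5587%, Na2O 6.752%, Al2O3 7.141%, SiO2 44.06%, TiO2 5.625%, PbO 35.86%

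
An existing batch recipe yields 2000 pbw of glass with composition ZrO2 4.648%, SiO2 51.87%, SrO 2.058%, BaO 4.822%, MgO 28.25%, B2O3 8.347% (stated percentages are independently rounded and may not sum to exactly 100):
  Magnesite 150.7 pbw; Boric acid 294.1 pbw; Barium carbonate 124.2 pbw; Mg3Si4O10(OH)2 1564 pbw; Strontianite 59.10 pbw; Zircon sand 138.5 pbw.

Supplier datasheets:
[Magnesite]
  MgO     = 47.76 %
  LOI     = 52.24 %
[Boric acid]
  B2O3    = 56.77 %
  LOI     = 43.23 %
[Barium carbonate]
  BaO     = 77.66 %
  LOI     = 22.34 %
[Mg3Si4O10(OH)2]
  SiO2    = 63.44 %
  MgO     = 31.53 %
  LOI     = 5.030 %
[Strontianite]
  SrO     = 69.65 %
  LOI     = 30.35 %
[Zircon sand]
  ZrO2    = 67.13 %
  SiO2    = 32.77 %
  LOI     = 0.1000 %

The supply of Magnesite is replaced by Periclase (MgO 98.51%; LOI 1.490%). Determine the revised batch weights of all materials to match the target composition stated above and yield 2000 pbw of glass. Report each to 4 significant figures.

Revised batch per 2000 pbw glass:
  Periclase: 73.05 pbw
  Boric acid: 294.1 pbw
  Barium carbonate: 124.2 pbw
  Mg3Si4O10(OH)2: 1564 pbw
  Strontianite: 59.10 pbw
  Zircon sand: 138.5 pbw
Total batch = 2253 pbw; LOI loss = 252.7 pbw

Mid-chain values are displayed, with 4-significant-figure rounding, at each printed step — all arithmetic runs at full precision end to end — exactly one rounding is applied to every reported result — derived quantities are computed in exact precision (glass mass, LOI, six oxide percentages, yield, totals) using the weight values at 2000 pbw of glass, as set out in question or answer.
Target masses of each oxide per 2000 pbw glass:
  ZrO2: 4.648% × 2000 = 92.96 pbw
  SiO2: 51.87% × 2000 = 1037 pbw
  SrO: 2.058% × 2000 = 41.16 pbw
  BaO: 4.822% × 2000 = 96.44 pbw
  MgO: 28.25% × 2000 = 565.0 pbw
  B2O3: 8.347% × 2000 = 166.9 pbw
Oxide-by-oxide audit applying the batch weights above, on the stated basis (sums match the target masses within answer rounding):
  ZrO2: 138.5·0.6713 = 92.98 pbw (target 92.96 pbw)
  SiO2: 1564·0.6344 + 138.5·0.3277 = 1038 pbw (target 1037 pbw)
  SrO: 59.10·0.6965 = 41.16 pbw (target 41.16 pbw)
  BaO: 124.2·0.7766 = 96.45 pbw (target 96.44 pbw)
  MgO: 73.05·0.9851 + 1564·0.3153 = 565.1 pbw (target 565.0 pbw)
  B2O3: 294.1·0.5677 = 167.0 pbw (target 166.9 pbw)
Consistency of the glass mass: batch total minus LOI = 2000 pbw (targets for the oxides total 2000 pbw; stated basis 2000 pbw — any gap is answer rounding).
Summing the batch: Σ batch = 2253 pbw; LOI removed, Σ of batch·LOI: 252.7 pbw; the yield ratio, glass ÷ batch: 88.78%.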